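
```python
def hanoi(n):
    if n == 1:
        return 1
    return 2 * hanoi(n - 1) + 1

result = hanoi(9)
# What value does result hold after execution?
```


hanoi(9)
= 2 * hanoi(8) + 1
= 2 * (2 * hanoi(7) + 1) + 1
= 2 * (2 * (2 * hanoi(6) + 1) + 1) + 1
= 2 * (2 * (2 * (2 * hanoi(5) + 1) + 1) + 1) + 1
= 2 * (2 * (2 * (2 * (2 * hanoi(4) + 1) + 1) + 1) + 1) + 1
= 2 * (2 * (2 * (2 * (2 * (2 * hanoi(3) + 1) + 1) + 1) + 1) + 1) + 1
= 2 * (2 * (2 * (2 * (2 * (2 * (2 * hanoi(2) + 1) + 1) + 1) + 1) + 1) + 1) + 1
= 2 * (2 * (2 * (2 * (2 * (2 * (2 * (2 * hanoi(1) + 1) + 1) + 1) + 1) + 1) + 1) + 1) + 1
Now compute bottom-up:
hanoi(1) = 1
hanoi(2) = 2 * 1 + 1 = 3
hanoi(3) = 2 * 3 + 1 = 7
hanoi(4) = 2 * 7 + 1 = 15
hanoi(5) = 2 * 15 + 1 = 31
hanoi(6) = 2 * 31 + 1 = 63
hanoi(7) = 2 * 63 + 1 = 127
hanoi(8) = 2 * 127 + 1 = 255
hanoi(9) = 2 * 255 + 1 = 511
= 511


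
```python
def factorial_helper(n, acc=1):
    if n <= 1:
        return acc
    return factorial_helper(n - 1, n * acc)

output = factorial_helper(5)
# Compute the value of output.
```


factorial_helper(5, 1)
= factorial_helper(4, 5 * 1) = factorial_helper(4, 5)
= factorial_helper(3, 4 * 5) = factorial_helper(3, 20)
= factorial_helper(2, 3 * 20) = factorial_helper(2, 60)
= factorial_helper(1, 2 * 60) = factorial_helper(1, 120)
n <= 1, return acc = 120


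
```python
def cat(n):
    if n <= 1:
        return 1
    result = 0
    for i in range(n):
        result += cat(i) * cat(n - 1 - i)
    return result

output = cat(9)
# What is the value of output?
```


cat(9)
= sum of cat(i) * cat(9-1-i) for i in 0..8
First compute sub-values bottom-up:
  cat(0) = 1, cat(1) = 1
  cat(2) = 1*1 + 1*1 = 2
  cat(3) = 1*2 + 1*1 + 2*1 = 5
  cat(4) = 1*5 + 1*2 + 2*1 + 5*1 = 14
  cat(5) = 1*14 + 1*5 + 2*2 + 5*1 + 14*1 = 42
  cat(6) = 1*42 + 1*14 + 2*5 + 5*2 + 14*1 + 42*1 = 132
  cat(7) = 1*132 + 1*42 + 2*14 + 5*5 + 14*2 + 42*1 + 132*1 = 429
  cat(8) = 1*429 + 1*132 + 2*42 + 5*14 + 14*5 + 42*2 + 132*1 + 429*1 = 1430
Now cat(9):
  cat(0)*cat(8) = 1*1430 = 1430
  cat(1)*cat(7) = 1*429 = 429
  cat(2)*cat(6) = 2*132 = 264
  cat(3)*cat(5) = 5*42 = 210
  cat(4)*cat(4) = 14*14 = 196
  cat(5)*cat(3) = 42*5 = 210
  cat(6)*cat(2) = 132*2 = 264
  cat(7)*cat(1) = 429*1 = 429
  cat(8)*cat(0) = 1430*1 = 1430
= 1430 + 429 + 264 + 210 + 196 + 210 + 264 + 429 + 1430
= 4862


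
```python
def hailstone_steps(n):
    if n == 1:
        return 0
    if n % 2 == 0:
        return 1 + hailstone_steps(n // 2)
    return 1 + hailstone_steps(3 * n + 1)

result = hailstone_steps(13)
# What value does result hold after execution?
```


hailstone_steps(13)
13 is odd -> 3*13+1 = 40 -> hailstone_steps(40)
40 is even -> hailstone_steps(20)
20 is even -> hailstone_steps(10)
10 is even -> hailstone_steps(5)
5 is odd -> 3*5+1 = 16 -> hailstone_steps(16)
16 is even -> hailstone_steps(8)
8 is even -> hailstone_steps(4)
4 is even -> hailstone_steps(2)
2 is even -> hailstone_steps(1)
Reached 1 after 9 steps
= 9


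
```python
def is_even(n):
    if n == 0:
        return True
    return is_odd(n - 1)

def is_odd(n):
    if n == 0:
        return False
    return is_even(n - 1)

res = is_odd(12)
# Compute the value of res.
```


is_odd(12)
= is_even(11)
= is_odd(10)
= is_even(9)
= is_odd(8)
= is_even(7)
= is_odd(6)
= is_even(5)
= is_odd(4)
= is_even(3)
= is_odd(2)
= is_even(1)
= is_odd(0)
n == 0: return False
= False


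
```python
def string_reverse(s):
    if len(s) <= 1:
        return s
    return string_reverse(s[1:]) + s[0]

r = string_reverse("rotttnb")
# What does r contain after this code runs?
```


string_reverse("rotttnb")
= string_reverse("otttnb") + "r"
= string_reverse("tttnb") + "o" + "r"
= string_reverse("ttnb") + "t" + "o" + "r"
= string_reverse("tnb") + "t" + "t" + "o" + "r"
= string_reverse("nb") + "t" + "t" + "t" + "o" + "r"
= string_reverse("b") + "n" + "t" + "t" + "t" + "o" + "r"
= "b" + "n" + "t" + "t" + "t" + "o" + "r"
= "bntttor"


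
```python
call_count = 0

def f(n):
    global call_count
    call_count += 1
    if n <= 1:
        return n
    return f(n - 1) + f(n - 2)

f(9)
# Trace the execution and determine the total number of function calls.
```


f(9) calls f(8) and f(7); each non-base call branches into two more.
Let C(k) = total number of calls made by f(k), including the call to f(k) itself.
Base cases: C(0) = 1, C(1) = 1
Recurrence: C(k) = 1 + C(k-1) + C(k-2)
  C(2) = 1 + C(1) + C(0) = 1 + 1 + 1 = 3
  C(3) = 1 + C(2) + C(1) = 1 + 3 + 1 = 5
  C(4) = 1 + C(3) + C(2) = 1 + 5 + 3 = 9
  C(5) = 1 + C(4) + C(3) = 1 + 9 + 5 = 15
  C(6) = 1 + C(5) + C(4) = 1 + 15 + 9 = 25
  C(7) = 1 + C(6) + C(5) = 1 + 25 + 15 = 41
  C(8) = 1 + C(7) + C(6) = 1 + 41 + 25 = 67
  C(9) = 1 + C(8) + C(7) = 1 + 67 + 41 = 109
Total calls = C(9) = 109


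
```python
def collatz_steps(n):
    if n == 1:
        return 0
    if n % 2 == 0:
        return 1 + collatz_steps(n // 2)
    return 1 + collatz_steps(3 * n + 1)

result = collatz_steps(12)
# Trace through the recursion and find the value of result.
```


collatz_steps(12)
12 is even -> collatz_steps(6)
6 is even -> collatz_steps(3)
3 is odd -> 3*3+1 = 10 -> collatz_steps(10)
10 is even -> collatz_steps(5)
5 is odd -> 3*5+1 = 16 -> collatz_steps(16)
16 is even -> collatz_steps(8)
8 is even -> collatz_steps(4)
4 is even -> collatz_steps(2)
2 is even -> collatz_steps(1)
Reached 1 after 9 steps
= 9


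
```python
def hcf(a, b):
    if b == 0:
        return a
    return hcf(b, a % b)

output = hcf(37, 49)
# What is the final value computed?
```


hcf(37, 49)
= hcf(49, 37 % 49) = hcf(49, 37)
= hcf(37, 49 % 37) = hcf(37, 12)
= hcf(12, 37 % 12) = hcf(12, 1)
= hcf(1, 12 % 1) = hcf(1, 0)
b == 0, return a = 1


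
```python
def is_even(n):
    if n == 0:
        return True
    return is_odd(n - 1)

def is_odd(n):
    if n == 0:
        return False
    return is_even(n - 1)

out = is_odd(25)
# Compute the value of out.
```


is_odd(25)
= is_even(24)
= is_odd(23)
= is_even(22)
= is_odd(21)
= is_even(20)
= is_odd(19)
= is_even(18)
= is_odd(17)
= is_even(16)
= is_odd(15)
= is_even(14)
= is_odd(13)
= is_even(12)
= is_odd(11)
= is_even(10)
= is_odd(9)
= is_even(8)
= is_odd(7)
= is_even(6)
= is_odd(5)
= is_even(4)
= is_odd(3)
= is_even(2)
= is_odd(1)
= is_even(0)
n == 0: return True
= True


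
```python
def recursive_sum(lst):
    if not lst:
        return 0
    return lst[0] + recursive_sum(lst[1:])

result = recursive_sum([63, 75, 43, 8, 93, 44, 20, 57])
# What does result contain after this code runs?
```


recursive_sum([63, 75, 43, 8, 93, 44, 20, 57])
= 63 + recursive_sum([75, 43, 8, 93, 44, 20, 57])
= 63 + 75 + recursive_sum([43, 8, 93, 44, 20, 57])
= 63 + 75 + 43 + recursive_sum([8, 93, 44, 20, 57])
= 63 + 75 + 43 + 8 + recursive_sum([93, 44, 20, 57])
= 63 + 75 + 43 + 8 + 93 + recursive_sum([44, 20, 57])
= 63 + 75 + 43 + 8 + 93 + 44 + recursive_sum([20, 57])
= 63 + 75 + 43 + 8 + 93 + 44 + 20 + recursive_sum([57])
= 63 + 75 + 43 + 8 + 93 + 44 + 20 + 57 + recursive_sum([])
= 63 + 75 + 43 + 8 + 93 + 44 + 20 + 57 + 0
= 403


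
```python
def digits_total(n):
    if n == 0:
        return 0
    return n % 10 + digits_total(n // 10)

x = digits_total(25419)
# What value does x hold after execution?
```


digits_total(25419)
= 9 + digits_total(2541)
= 9 + 1 + digits_total(254)
= 9 + 1 + 4 + digits_total(25)
= 9 + 1 + 4 + 5 + digits_total(2)
= 9 + 1 + 4 + 5 + 2 + digits_total(0)
= 9 + 1 + 4 + 5 + 2 + 0
= 21


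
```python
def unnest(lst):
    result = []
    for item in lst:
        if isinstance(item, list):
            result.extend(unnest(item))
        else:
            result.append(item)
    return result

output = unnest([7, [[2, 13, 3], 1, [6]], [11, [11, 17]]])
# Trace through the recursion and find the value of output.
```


unnest([7, [[2, 13, 3], 1, [6]], [11, [11, 17]]])
Processing each element:
  7 is not a list -> append 7
  [[2, 13, 3], 1, [6]] is a list -> unnest recursively -> [2, 13, 3, 1, 6]
  [11, [11, 17]] is a list -> unnest recursively -> [11, 11, 17]
= [7, 2, 13, 3, 1, 6, 11, 11, 17]


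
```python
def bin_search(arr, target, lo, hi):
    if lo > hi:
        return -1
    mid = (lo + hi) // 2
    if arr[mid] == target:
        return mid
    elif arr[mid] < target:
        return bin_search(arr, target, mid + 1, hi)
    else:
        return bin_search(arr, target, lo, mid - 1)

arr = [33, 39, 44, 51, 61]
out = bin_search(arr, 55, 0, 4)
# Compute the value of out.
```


bin_search(arr, 55, 0, 4)
lo=0, hi=4, mid=2, arr[mid]=44
44 < 55, search right half
lo=3, hi=4, mid=3, arr[mid]=51
51 < 55, search right half
lo=4, hi=4, mid=4, arr[mid]=61
61 > 55, search left half
lo > hi, target not found, return -1
= -1


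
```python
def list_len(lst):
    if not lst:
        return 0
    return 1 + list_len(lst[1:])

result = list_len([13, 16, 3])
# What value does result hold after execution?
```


list_len([13, 16, 3])
= 1 + list_len([16, 3])
= 1 + 1 + list_len([3])
= 1 + 1 + 1 + list_len([])
= 1 + 1 + 1 + 0
= 3


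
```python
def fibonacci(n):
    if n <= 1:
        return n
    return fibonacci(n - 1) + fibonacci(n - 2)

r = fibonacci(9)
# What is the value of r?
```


fibonacci(9)
= fibonacci(8) + fibonacci(7)
= (fibonacci(7) + fibonacci(6)) + fibonacci(7)
Computing bottom-up: fibonacci(0)=0, fibonacci(1)=1, fibonacci(2)=1, fibonacci(3)=2, fibonacci(4)=3, fibonacci(5)=5, fibonacci(6)=8, fibonacci(7)=13, fibonacci(8)=21, fibonacci(9)=34
= 34


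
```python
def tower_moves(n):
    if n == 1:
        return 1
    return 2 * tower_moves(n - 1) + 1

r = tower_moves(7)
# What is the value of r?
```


tower_moves(7)
= 2 * tower_moves(6) + 1
= 2 * (2 * tower_moves(5) + 1) + 1
= 2 * (2 * (2 * tower_moves(4) + 1) + 1) + 1
= 2 * (2 * (2 * (2 * tower_moves(3) + 1) + 1) + 1) + 1
= 2 * (2 * (2 * (2 * (2 * tower_moves(2) + 1) + 1) + 1) + 1) + 1
= 2 * (2 * (2 * (2 * (2 * (2 * tower_moves(1) + 1) + 1) + 1) + 1) + 1) + 1
Now compute bottom-up:
tower_moves(1) = 1
tower_moves(2) = 2 * 1 + 1 = 3
tower_moves(3) = 2 * 3 + 1 = 7
tower_moves(4) = 2 * 7 + 1 = 15
tower_moves(5) = 2 * 15 + 1 = 31
tower_moves(6) = 2 * 31 + 1 = 63
tower_moves(7) = 2 * 63 + 1 = 127
= 127


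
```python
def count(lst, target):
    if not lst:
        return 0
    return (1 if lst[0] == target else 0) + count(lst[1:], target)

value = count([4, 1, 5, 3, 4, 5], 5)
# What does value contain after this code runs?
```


count([4, 1, 5, 3, 4, 5], 5)
lst[0]=4 != 5: 0 + count([1, 5, 3, 4, 5], 5)
lst[0]=1 != 5: 0 + count([5, 3, 4, 5], 5)
lst[0]=5 == 5: 1 + count([3, 4, 5], 5)
lst[0]=3 != 5: 0 + count([4, 5], 5)
lst[0]=4 != 5: 0 + count([5], 5)
lst[0]=5 == 5: 1 + count([], 5)
= 2


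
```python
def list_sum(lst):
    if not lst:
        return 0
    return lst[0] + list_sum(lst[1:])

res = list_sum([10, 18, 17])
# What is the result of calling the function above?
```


list_sum([10, 18, 17])
= 10 + list_sum([18, 17])
= 10 + 18 + list_sum([17])
= 10 + 18 + 17 + list_sum([])
= 10 + 18 + 17 + 0
= 45


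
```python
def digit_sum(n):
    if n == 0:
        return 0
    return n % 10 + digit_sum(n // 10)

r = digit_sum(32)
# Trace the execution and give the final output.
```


digit_sum(32)
= 2 + digit_sum(3)
= 2 + 3 + digit_sum(0)
= 2 + 3 + 0
= 5


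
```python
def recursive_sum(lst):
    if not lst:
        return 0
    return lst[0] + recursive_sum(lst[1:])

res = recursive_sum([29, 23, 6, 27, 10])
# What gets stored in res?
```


recursive_sum([29, 23, 6, 27, 10])
= 29 + recursive_sum([23, 6, 27, 10])
= 29 + 23 + recursive_sum([6, 27, 10])
= 29 + 23 + 6 + recursive_sum([27, 10])
= 29 + 23 + 6 + 27 + recursive_sum([10])
= 29 + 23 + 6 + 27 + 10 + recursive_sum([])
= 29 + 23 + 6 + 27 + 10 + 0
= 95


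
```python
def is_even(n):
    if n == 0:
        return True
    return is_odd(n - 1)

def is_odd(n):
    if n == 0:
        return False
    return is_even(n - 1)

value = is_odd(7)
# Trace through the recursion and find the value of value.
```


is_odd(7)
= is_even(6)
= is_odd(5)
= is_even(4)
= is_odd(3)
= is_even(2)
= is_odd(1)
= is_even(0)
n == 0: return True
= True


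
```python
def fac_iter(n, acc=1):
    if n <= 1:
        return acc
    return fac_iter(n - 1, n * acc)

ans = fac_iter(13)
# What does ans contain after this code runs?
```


fac_iter(13, 1)
= fac_iter(12, 13 * 1) = fac_iter(12, 13)
= fac_iter(11, 12 * 13) = fac_iter(11, 156)
= fac_iter(10, 11 * 156) = fac_iter(10, 1716)
= fac_iter(9, 10 * 1716) = fac_iter(9, 17160)
= fac_iter(8, 9 * 17160) = fac_iter(8, 154440)
= fac_iter(7, 8 * 154440) = fac_iter(7, 1235520)
= fac_iter(6, 7 * 1235520) = fac_iter(6, 8648640)
= fac_iter(5, 6 * 8648640) = fac_iter(5, 51891840)
= fac_iter(4, 5 * 51891840) = fac_iter(4, 259459200)
= fac_iter(3, 4 * 259459200) = fac_iter(3, 1037836800)
= fac_iter(2, 3 * 1037836800) = fac_iter(2, 3113510400)
= fac_iter(1, 2 * 3113510400) = fac_iter(1, 6227020800)
n <= 1, return acc = 6227020800


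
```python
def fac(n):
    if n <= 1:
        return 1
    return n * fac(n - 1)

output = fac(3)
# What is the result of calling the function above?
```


fac(3)
= 3 * fac(2)
= 3 * 2 * fac(1)
= 3 * 2 * 1
= 6


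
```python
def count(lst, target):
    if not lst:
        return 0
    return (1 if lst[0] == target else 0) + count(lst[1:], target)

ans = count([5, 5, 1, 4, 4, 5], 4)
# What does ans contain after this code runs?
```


count([5, 5, 1, 4, 4, 5], 4)
lst[0]=5 != 4: 0 + count([5, 1, 4, 4, 5], 4)
lst[0]=5 != 4: 0 + count([1, 4, 4, 5], 4)
lst[0]=1 != 4: 0 + count([4, 4, 5], 4)
lst[0]=4 == 4: 1 + count([4, 5], 4)
lst[0]=4 == 4: 1 + count([5], 4)
lst[0]=5 != 4: 0 + count([], 4)
= 2


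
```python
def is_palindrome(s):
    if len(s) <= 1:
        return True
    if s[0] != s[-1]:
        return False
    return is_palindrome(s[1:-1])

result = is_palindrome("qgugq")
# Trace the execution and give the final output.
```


is_palindrome("qgugq")
"qgugq": s[0]='q' == s[-1]='q' -> is_palindrome("gug")
"gug": s[0]='g' == s[-1]='g' -> is_palindrome("u")
"u": len <= 1 -> True
= True


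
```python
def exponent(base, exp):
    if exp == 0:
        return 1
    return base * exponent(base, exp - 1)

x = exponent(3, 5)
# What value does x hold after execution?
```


exponent(3, 5)
= 3 * exponent(3, 4)
= 3 * 3 * exponent(3, 3)
= 3 * 3 * 3 * exponent(3, 2)
= 3 * 3 * 3 * 3 * exponent(3, 1)
= 3 * 3 * 3 * 3 * 3 * exponent(3, 0)
= 3 * 3 * 3 * 3 * 3 * 1
= 243


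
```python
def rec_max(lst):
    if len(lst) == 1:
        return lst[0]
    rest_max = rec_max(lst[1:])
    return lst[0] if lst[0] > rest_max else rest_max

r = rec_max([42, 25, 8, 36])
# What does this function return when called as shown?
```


rec_max([42, 25, 8, 36])
= compare 42 with rec_max([25, 8, 36])
= compare 25 with rec_max([8, 36])
= compare 8 with rec_max([36])
Base: rec_max([36]) = 36
compare 8 with 36: max = 36
compare 25 with 36: max = 36
compare 42 with 36: max = 42
= 42


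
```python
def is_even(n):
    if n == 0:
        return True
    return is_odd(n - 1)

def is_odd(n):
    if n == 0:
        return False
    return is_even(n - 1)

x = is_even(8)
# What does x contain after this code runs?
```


is_even(8)
= is_odd(7)
= is_even(6)
= is_odd(5)
= is_even(4)
= is_odd(3)
= is_even(2)
= is_odd(1)
= is_even(0)
n == 0: return True
= True


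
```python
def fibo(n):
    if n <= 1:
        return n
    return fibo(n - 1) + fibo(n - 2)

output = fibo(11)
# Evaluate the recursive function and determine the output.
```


fibo(11)
= fibo(10) + fibo(9)
= (fibo(9) + fibo(8)) + fibo(9)
Computing bottom-up: fibo(0)=0, fibo(1)=1, fibo(2)=1, fibo(3)=2, fibo(4)=3, fibo(5)=5, fibo(6)=8, fibo(7)=13, fibo(8)=21, fibo(9)=34, fibo(10)=55, fibo(11)=89
= 89


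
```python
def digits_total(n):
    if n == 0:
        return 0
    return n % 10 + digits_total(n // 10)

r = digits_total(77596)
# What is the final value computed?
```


digits_total(77596)
= 6 + digits_total(7759)
= 6 + 9 + digits_total(775)
= 6 + 9 + 5 + digits_total(77)
= 6 + 9 + 5 + 7 + digits_total(7)
= 6 + 9 + 5 + 7 + 7 + digits_total(0)
= 6 + 9 + 5 + 7 + 7 + 0
= 34


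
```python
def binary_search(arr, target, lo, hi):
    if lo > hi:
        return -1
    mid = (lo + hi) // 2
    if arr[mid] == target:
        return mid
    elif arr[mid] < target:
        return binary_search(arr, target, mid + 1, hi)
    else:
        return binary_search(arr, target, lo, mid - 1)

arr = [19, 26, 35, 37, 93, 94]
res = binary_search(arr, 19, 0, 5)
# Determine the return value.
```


binary_search(arr, 19, 0, 5)
lo=0, hi=5, mid=2, arr[mid]=35
35 > 19, search left half
lo=0, hi=1, mid=0, arr[mid]=19
arr[0] == 19, found at index 0
= 0


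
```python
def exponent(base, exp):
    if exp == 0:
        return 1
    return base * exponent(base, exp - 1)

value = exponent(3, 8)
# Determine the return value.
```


exponent(3, 8)
= 3 * exponent(3, 7)
= 3 * 3 * exponent(3, 6)
= 3 * 3 * 3 * exponent(3, 5)
= 3 * 3 * 3 * 3 * exponent(3, 4)
= 3 * 3 * 3 * 3 * 3 * exponent(3, 3)
= 3 * 3 * 3 * 3 * 3 * 3 * exponent(3, 2)
= 3 * 3 * 3 * 3 * 3 * 3 * 3 * exponent(3, 1)
= 3 * 3 * 3 * 3 * 3 * 3 * 3 * 3 * exponent(3, 0)
= 3 * 3 * 3 * 3 * 3 * 3 * 3 * 3 * 1
= 6561


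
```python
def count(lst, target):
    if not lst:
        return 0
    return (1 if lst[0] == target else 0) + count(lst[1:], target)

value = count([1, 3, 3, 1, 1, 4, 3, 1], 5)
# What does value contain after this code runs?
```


count([1, 3, 3, 1, 1, 4, 3, 1], 5)
lst[0]=1 != 5: 0 + count([3, 3, 1, 1, 4, 3, 1], 5)
lst[0]=3 != 5: 0 + count([3, 1, 1, 4, 3, 1], 5)
lst[0]=3 != 5: 0 + count([1, 1, 4, 3, 1], 5)
lst[0]=1 != 5: 0 + count([1, 4, 3, 1], 5)
lst[0]=1 != 5: 0 + count([4, 3, 1], 5)
lst[0]=4 != 5: 0 + count([3, 1], 5)
lst[0]=3 != 5: 0 + count([1], 5)
lst[0]=1 != 5: 0 + count([], 5)
= 0


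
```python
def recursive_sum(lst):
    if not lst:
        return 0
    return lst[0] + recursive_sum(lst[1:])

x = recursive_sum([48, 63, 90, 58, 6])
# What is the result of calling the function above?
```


recursive_sum([48, 63, 90, 58, 6])
= 48 + recursive_sum([63, 90, 58, 6])
= 48 + 63 + recursive_sum([90, 58, 6])
= 48 + 63 + 90 + recursive_sum([58, 6])
= 48 + 63 + 90 + 58 + recursive_sum([6])
= 48 + 63 + 90 + 58 + 6 + recursive_sum([])
= 48 + 63 + 90 + 58 + 6 + 0
= 265


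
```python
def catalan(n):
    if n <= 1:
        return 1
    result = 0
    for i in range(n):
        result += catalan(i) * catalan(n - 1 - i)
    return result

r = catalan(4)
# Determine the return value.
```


catalan(4)
= sum of catalan(i) * catalan(4-1-i) for i in 0..3
First compute sub-values bottom-up:
  catalan(0) = 1, catalan(1) = 1
  catalan(2) = 1*1 + 1*1 = 2
  catalan(3) = 1*2 + 1*1 + 2*1 = 5
Now catalan(4):
  catalan(0)*catalan(3) = 1*5 = 5
  catalan(1)*catalan(2) = 1*2 = 2
  catalan(2)*catalan(1) = 2*1 = 2
  catalan(3)*catalan(0) = 5*1 = 5
= 5 + 2 + 2 + 5
= 14


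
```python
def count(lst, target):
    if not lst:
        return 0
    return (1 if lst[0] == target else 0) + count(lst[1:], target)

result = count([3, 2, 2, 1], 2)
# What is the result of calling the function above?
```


count([3, 2, 2, 1], 2)
lst[0]=3 != 2: 0 + count([2, 2, 1], 2)
lst[0]=2 == 2: 1 + count([2, 1], 2)
lst[0]=2 == 2: 1 + count([1], 2)
lst[0]=1 != 2: 0 + count([], 2)
= 2


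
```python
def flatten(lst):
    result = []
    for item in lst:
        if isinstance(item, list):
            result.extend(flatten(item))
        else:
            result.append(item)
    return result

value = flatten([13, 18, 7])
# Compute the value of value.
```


flatten([13, 18, 7])
Processing each element:
  13 is not a list -> append 13
  18 is not a list -> append 18
  7 is not a list -> append 7
= [13, 18, 7]


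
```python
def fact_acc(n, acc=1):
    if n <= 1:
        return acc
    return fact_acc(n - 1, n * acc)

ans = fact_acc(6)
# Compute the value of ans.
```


fact_acc(6, 1)
= fact_acc(5, 6 * 1) = fact_acc(5, 6)
= fact_acc(4, 5 * 6) = fact_acc(4, 30)
= fact_acc(3, 4 * 30) = fact_acc(3, 120)
= fact_acc(2, 3 * 120) = fact_acc(2, 360)
= fact_acc(1, 2 * 360) = fact_acc(1, 720)
n <= 1, return acc = 720


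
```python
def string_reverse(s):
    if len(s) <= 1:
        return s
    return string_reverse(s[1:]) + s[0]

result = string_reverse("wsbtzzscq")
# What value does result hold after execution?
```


string_reverse("wsbtzzscq")
= string_reverse("sbtzzscq") + "w"
= string_reverse("btzzscq") + "s" + "w"
= string_reverse("tzzscq") + "b" + "s" + "w"
= string_reverse("zzscq") + "t" + "b" + "s" + "w"
= string_reverse("zscq") + "z" + "t" + "b" + "s" + "w"
= string_reverse("scq") + "z" + "z" + "t" + "b" + "s" + "w"
= string_reverse("cq") + "s" + "z" + "z" + "t" + "b" + "s" + "w"
= string_reverse("q") + "c" + "s" + "z" + "z" + "t" + "b" + "s" + "w"
= "q" + "c" + "s" + "z" + "z" + "t" + "b" + "s" + "w"
= "qcszztbsw"


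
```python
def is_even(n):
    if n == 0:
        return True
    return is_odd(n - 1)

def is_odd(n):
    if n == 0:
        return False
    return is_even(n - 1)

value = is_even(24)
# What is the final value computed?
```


is_even(24)
= is_odd(23)
= is_even(22)
= is_odd(21)
= is_even(20)
= is_odd(19)
= is_even(18)
= is_odd(17)
= is_even(16)
= is_odd(15)
= is_even(14)
= is_odd(13)
= is_even(12)
= is_odd(11)
= is_even(10)
= is_odd(9)
= is_even(8)
= is_odd(7)
= is_even(6)
= is_odd(5)
= is_even(4)
= is_odd(3)
= is_even(2)
= is_odd(1)
= is_even(0)
n == 0: return True
= True


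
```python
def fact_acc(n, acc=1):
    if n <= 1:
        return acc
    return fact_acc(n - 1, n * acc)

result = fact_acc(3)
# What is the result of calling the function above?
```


fact_acc(3, 1)
= fact_acc(2, 3 * 1) = fact_acc(2, 3)
= fact_acc(1, 2 * 3) = fact_acc(1, 6)
n <= 1, return acc = 6


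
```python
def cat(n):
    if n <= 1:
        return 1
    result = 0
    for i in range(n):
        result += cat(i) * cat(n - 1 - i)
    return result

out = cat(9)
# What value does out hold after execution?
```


cat(9)
= sum of cat(i) * cat(9-1-i) for i in 0..8
First compute sub-values bottom-up:
  cat(0) = 1, cat(1) = 1
  cat(2) = 1*1 + 1*1 = 2
  cat(3) = 1*2 + 1*1 + 2*1 = 5
  cat(4) = 1*5 + 1*2 + 2*1 + 5*1 = 14
  cat(5) = 1*14 + 1*5 + 2*2 + 5*1 + 14*1 = 42
  cat(6) = 1*42 + 1*14 + 2*5 + 5*2 + 14*1 + 42*1 = 132
  cat(7) = 1*132 + 1*42 + 2*14 + 5*5 + 14*2 + 42*1 + 132*1 = 429
  cat(8) = 1*429 + 1*132 + 2*42 + 5*14 + 14*5 + 42*2 + 132*1 + 429*1 = 1430
Now cat(9):
  cat(0)*cat(8) = 1*1430 = 1430
  cat(1)*cat(7) = 1*429 = 429
  cat(2)*cat(6) = 2*132 = 264
  cat(3)*cat(5) = 5*42 = 210
  cat(4)*cat(4) = 14*14 = 196
  cat(5)*cat(3) = 42*5 = 210
  cat(6)*cat(2) = 132*2 = 264
  cat(7)*cat(1) = 429*1 = 429
  cat(8)*cat(0) = 1430*1 = 1430
= 1430 + 429 + 264 + 210 + 196 + 210 + 264 + 429 + 1430
= 4862


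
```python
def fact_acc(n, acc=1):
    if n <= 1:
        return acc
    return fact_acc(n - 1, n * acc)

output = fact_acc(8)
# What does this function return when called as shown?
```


fact_acc(8, 1)
= fact_acc(7, 8 * 1) = fact_acc(7, 8)
= fact_acc(6, 7 * 8) = fact_acc(6, 56)
= fact_acc(5, 6 * 56) = fact_acc(5, 336)
= fact_acc(4, 5 * 336) = fact_acc(4, 1680)
= fact_acc(3, 4 * 1680) = fact_acc(3, 6720)
= fact_acc(2, 3 * 6720) = fact_acc(2, 20160)
= fact_acc(1, 2 * 20160) = fact_acc(1, 40320)
n <= 1, return acc = 40320


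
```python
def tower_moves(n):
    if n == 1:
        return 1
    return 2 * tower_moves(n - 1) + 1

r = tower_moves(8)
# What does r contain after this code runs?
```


tower_moves(8)
= 2 * tower_moves(7) + 1
= 2 * (2 * tower_moves(6) + 1) + 1
= 2 * (2 * (2 * tower_moves(5) + 1) + 1) + 1
= 2 * (2 * (2 * (2 * tower_moves(4) + 1) + 1) + 1) + 1
= 2 * (2 * (2 * (2 * (2 * tower_moves(3) + 1) + 1) + 1) + 1) + 1
= 2 * (2 * (2 * (2 * (2 * (2 * tower_moves(2) + 1) + 1) + 1) + 1) + 1) + 1
= 2 * (2 * (2 * (2 * (2 * (2 * (2 * tower_moves(1) + 1) + 1) + 1) + 1) + 1) + 1) + 1
Now compute bottom-up:
tower_moves(1) = 1
tower_moves(2) = 2 * 1 + 1 = 3
tower_moves(3) = 2 * 3 + 1 = 7
tower_moves(4) = 2 * 7 + 1 = 15
tower_moves(5) = 2 * 15 + 1 = 31
tower_moves(6) = 2 * 31 + 1 = 63
tower_moves(7) = 2 * 63 + 1 = 127
tower_moves(8) = 2 * 127 + 1 = 255
= 255


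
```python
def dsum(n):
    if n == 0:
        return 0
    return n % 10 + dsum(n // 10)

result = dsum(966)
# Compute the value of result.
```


dsum(966)
= 6 + dsum(96)
= 6 + 6 + dsum(9)
= 6 + 6 + 9 + dsum(0)
= 6 + 6 + 9 + 0
= 21


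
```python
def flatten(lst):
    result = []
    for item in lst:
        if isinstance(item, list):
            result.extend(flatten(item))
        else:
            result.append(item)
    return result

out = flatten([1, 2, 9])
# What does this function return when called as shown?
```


flatten([1, 2, 9])
Processing each element:
  1 is not a list -> append 1
  2 is not a list -> append 2
  9 is not a list -> append 9
= [1, 2, 9]


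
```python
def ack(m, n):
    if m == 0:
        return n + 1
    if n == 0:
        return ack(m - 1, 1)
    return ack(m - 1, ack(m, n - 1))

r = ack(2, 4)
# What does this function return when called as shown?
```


ack(2, 4)
= ack(1, ack(2, 3))
First compute ack(2, 3) = 9
= ack(1, 9)
= 11


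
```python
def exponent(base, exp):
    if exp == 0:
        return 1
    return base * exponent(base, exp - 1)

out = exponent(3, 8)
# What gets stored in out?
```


exponent(3, 8)
= 3 * exponent(3, 7)
= 3 * 3 * exponent(3, 6)
= 3 * 3 * 3 * exponent(3, 5)
= 3 * 3 * 3 * 3 * exponent(3, 4)
= 3 * 3 * 3 * 3 * 3 * exponent(3, 3)
= 3 * 3 * 3 * 3 * 3 * 3 * exponent(3, 2)
= 3 * 3 * 3 * 3 * 3 * 3 * 3 * exponent(3, 1)
= 3 * 3 * 3 * 3 * 3 * 3 * 3 * 3 * exponent(3, 0)
= 3 * 3 * 3 * 3 * 3 * 3 * 3 * 3 * 1
= 6561


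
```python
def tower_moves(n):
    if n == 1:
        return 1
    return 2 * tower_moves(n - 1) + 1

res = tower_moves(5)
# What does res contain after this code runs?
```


tower_moves(5)
= 2 * tower_moves(4) + 1
= 2 * (2 * tower_moves(3) + 1) + 1
= 2 * (2 * (2 * tower_moves(2) + 1) + 1) + 1
= 2 * (2 * (2 * (2 * tower_moves(1) + 1) + 1) + 1) + 1
Now compute bottom-up:
tower_moves(1) = 1
tower_moves(2) = 2 * 1 + 1 = 3
tower_moves(3) = 2 * 3 + 1 = 7
tower_moves(4) = 2 * 7 + 1 = 15
tower_moves(5) = 2 * 15 + 1 = 31
= 31


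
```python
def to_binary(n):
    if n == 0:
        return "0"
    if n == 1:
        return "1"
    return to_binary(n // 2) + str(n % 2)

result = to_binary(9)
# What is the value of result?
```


to_binary(9)
= to_binary(4) + "1"
= to_binary(2) + "0" + "1"
= to_binary(1) + "0" + "0" + "1"
= "1" + "0" + "0" + "1"
= "1001"


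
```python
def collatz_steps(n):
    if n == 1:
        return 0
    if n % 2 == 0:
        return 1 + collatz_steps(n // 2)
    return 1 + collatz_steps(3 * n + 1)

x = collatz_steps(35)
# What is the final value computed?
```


collatz_steps(35)
35 is odd -> 3*35+1 = 106 -> collatz_steps(106)
106 is even -> collatz_steps(53)
53 is odd -> 3*53+1 = 160 -> collatz_steps(160)
160 is even -> collatz_steps(80)
80 is even -> collatz_steps(40)
40 is even -> collatz_steps(20)
20 is even -> collatz_steps(10)
10 is even -> collatz_steps(5)
5 is odd -> 3*5+1 = 16 -> collatz_steps(16)
16 is even -> collatz_steps(8)
8 is even -> collatz_steps(4)
4 is even -> collatz_steps(2)
2 is even -> collatz_steps(1)
Reached 1 after 13 steps
= 13


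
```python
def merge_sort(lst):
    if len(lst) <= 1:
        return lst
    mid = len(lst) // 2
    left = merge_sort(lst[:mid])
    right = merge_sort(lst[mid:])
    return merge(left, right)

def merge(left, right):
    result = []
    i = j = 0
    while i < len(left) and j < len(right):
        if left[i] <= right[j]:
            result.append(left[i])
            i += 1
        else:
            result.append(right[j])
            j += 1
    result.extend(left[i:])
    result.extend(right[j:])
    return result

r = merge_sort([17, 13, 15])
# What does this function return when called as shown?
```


merge_sort([17, 13, 15])
Split into [17] and [13, 15]
Left sorted: [17]
Right sorted: [13, 15]
Merge [17] and [13, 15]
= [13, 15, 17]


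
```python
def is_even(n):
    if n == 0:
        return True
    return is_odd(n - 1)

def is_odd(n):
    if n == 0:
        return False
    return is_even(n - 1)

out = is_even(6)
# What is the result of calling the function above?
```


is_even(6)
= is_odd(5)
= is_even(4)
= is_odd(3)
= is_even(2)
= is_odd(1)
= is_even(0)
n == 0: return True
= True


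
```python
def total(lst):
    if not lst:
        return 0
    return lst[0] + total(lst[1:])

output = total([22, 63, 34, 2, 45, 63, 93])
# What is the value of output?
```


total([22, 63, 34, 2, 45, 63, 93])
= 22 + total([63, 34, 2, 45, 63, 93])
= 22 + 63 + total([34, 2, 45, 63, 93])
= 22 + 63 + 34 + total([2, 45, 63, 93])
= 22 + 63 + 34 + 2 + total([45, 63, 93])
= 22 + 63 + 34 + 2 + 45 + total([63, 93])
= 22 + 63 + 34 + 2 + 45 + 63 + total([93])
= 22 + 63 + 34 + 2 + 45 + 63 + 93 + total([])
= 22 + 63 + 34 + 2 + 45 + 63 + 93 + 0
= 322


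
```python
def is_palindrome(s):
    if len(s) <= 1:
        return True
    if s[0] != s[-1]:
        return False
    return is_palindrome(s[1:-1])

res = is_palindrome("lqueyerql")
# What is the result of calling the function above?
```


is_palindrome("lqueyerql")
"lqueyerql": s[0]='l' == s[-1]='l' -> is_palindrome("queyerq")
"queyerq": s[0]='q' == s[-1]='q' -> is_palindrome("ueyer")
"ueyer": s[0]='u' != s[-1]='r' -> False
= False


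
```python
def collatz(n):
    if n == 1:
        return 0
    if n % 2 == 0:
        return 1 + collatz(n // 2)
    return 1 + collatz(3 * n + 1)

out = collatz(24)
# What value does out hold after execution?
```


collatz(24)
24 is even -> collatz(12)
12 is even -> collatz(6)
6 is even -> collatz(3)
3 is odd -> 3*3+1 = 10 -> collatz(10)
10 is even -> collatz(5)
5 is odd -> 3*5+1 = 16 -> collatz(16)
16 is even -> collatz(8)
8 is even -> collatz(4)
4 is even -> collatz(2)
2 is even -> collatz(1)
Reached 1 after 10 steps
= 10


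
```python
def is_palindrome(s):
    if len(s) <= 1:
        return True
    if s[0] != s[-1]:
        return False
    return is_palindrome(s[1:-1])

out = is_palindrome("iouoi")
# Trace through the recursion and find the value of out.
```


is_palindrome("iouoi")
"iouoi": s[0]='i' == s[-1]='i' -> is_palindrome("ouo")
"ouo": s[0]='o' == s[-1]='o' -> is_palindrome("u")
"u": len <= 1 -> True
= True


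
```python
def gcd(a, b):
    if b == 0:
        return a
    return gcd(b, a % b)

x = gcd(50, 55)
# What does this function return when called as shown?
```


gcd(50, 55)
= gcd(55, 50 % 55) = gcd(55, 50)
= gcd(50, 55 % 50) = gcd(50, 5)
= gcd(5, 50 % 5) = gcd(5, 0)
b == 0, return a = 5


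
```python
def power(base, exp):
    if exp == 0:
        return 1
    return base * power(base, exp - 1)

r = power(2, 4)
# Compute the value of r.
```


power(2, 4)
= 2 * power(2, 3)
= 2 * 2 * power(2, 2)
= 2 * 2 * 2 * power(2, 1)
= 2 * 2 * 2 * 2 * power(2, 0)
= 2 * 2 * 2 * 2 * 1
= 16


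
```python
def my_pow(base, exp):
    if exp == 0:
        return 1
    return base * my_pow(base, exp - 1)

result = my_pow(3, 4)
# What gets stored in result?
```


my_pow(3, 4)
= 3 * my_pow(3, 3)
= 3 * 3 * my_pow(3, 2)
= 3 * 3 * 3 * my_pow(3, 1)
= 3 * 3 * 3 * 3 * my_pow(3, 0)
= 3 * 3 * 3 * 3 * 1
= 81


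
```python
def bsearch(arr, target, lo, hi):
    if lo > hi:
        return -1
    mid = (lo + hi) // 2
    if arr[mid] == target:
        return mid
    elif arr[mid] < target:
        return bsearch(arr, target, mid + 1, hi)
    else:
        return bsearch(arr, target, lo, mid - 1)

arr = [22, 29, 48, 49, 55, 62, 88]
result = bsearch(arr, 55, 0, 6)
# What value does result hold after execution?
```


bsearch(arr, 55, 0, 6)
lo=0, hi=6, mid=3, arr[mid]=49
49 < 55, search right half
lo=4, hi=6, mid=5, arr[mid]=62
62 > 55, search left half
lo=4, hi=4, mid=4, arr[mid]=55
arr[4] == 55, found at index 4
= 4


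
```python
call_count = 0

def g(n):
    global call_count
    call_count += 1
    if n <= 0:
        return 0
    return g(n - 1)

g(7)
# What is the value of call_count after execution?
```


g(7) calls g(6) calls ... calls g(0)
Total calls: 7 + 1 (for base case) = 8


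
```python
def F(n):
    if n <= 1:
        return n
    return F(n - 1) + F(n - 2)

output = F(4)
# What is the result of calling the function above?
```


F(4)
= F(3) + F(2)
= (F(2) + F(1)) + F(2)
Computing bottom-up: F(0)=0, F(1)=1, F(2)=1, F(3)=2, F(4)=3
= 3


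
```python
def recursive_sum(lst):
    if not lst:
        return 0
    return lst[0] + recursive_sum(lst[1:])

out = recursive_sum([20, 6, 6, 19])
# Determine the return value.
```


recursive_sum([20, 6, 6, 19])
= 20 + recursive_sum([6, 6, 19])
= 20 + 6 + recursive_sum([6, 19])
= 20 + 6 + 6 + recursive_sum([19])
= 20 + 6 + 6 + 19 + recursive_sum([])
= 20 + 6 + 6 + 19 + 0
= 51


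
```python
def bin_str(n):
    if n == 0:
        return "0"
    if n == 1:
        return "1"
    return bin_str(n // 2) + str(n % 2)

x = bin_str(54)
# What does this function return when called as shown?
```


bin_str(54)
= bin_str(27) + "0"
= bin_str(13) + "1" + "0"
= bin_str(6) + "1" + "1" + "0"
= bin_str(3) + "0" + "1" + "1" + "0"
= bin_str(1) + "1" + "0" + "1" + "1" + "0"
= "1" + "1" + "0" + "1" + "1" + "0"
= "110110"


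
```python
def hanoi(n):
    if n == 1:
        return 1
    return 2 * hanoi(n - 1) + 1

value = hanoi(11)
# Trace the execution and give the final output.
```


hanoi(11)
= 2 * hanoi(10) + 1
= 2 * (2 * hanoi(9) + 1) + 1
= 2 * (2 * (2 * hanoi(8) + 1) + 1) + 1
= 2 * (2 * (2 * (2 * hanoi(7) + 1) + 1) + 1) + 1
= 2 * (2 * (2 * (2 * (2 * hanoi(6) + 1) + 1) + 1) + 1) + 1
= 2 * (2 * (2 * (2 * (2 * (2 * hanoi(5) + 1) + 1) + 1) + 1) + 1) + 1
= 2 * (2 * (2 * (2 * (2 * (2 * (2 * hanoi(4) + 1) + 1) + 1) + 1) + 1) + 1) + 1
= 2 * (2 * (2 * (2 * (2 * (2 * (2 * (2 * hanoi(3) + 1) + 1) + 1) + 1) + 1) + 1) + 1) + 1
= 2 * (2 * (2 * (2 * (2 * (2 * (2 * (2 * (2 * hanoi(2) + 1) + 1) + 1) + 1) + 1) + 1) + 1) + 1) + 1
= 2 * (2 * (2 * (2 * (2 * (2 * (2 * (2 * (2 * (2 * hanoi(1) + 1) + 1) + 1) + 1) + 1) + 1) + 1) + 1) + 1) + 1
Now compute bottom-up:
hanoi(1) = 1
hanoi(2) = 2 * 1 + 1 = 3
hanoi(3) = 2 * 3 + 1 = 7
hanoi(4) = 2 * 7 + 1 = 15
hanoi(5) = 2 * 15 + 1 = 31
hanoi(6) = 2 * 31 + 1 = 63
hanoi(7) = 2 * 63 + 1 = 127
hanoi(8) = 2 * 127 + 1 = 255
hanoi(9) = 2 * 255 + 1 = 511
hanoi(10) = 2 * 511 + 1 = 1023
hanoi(11) = 2 * 1023 + 1 = 2047
= 2047


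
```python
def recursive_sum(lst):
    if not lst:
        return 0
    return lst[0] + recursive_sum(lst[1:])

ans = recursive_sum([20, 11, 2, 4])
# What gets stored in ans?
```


recursive_sum([20, 11, 2, 4])
= 20 + recursive_sum([11, 2, 4])
= 20 + 11 + recursive_sum([2, 4])
= 20 + 11 + 2 + recursive_sum([4])
= 20 + 11 + 2 + 4 + recursive_sum([])
= 20 + 11 + 2 + 4 + 0
= 37


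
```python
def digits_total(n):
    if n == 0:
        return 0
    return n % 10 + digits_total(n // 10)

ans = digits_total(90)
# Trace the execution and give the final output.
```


digits_total(90)
= 0 + digits_total(9)
= 0 + 9 + digits_total(0)
= 0 + 9 + 0
= 9


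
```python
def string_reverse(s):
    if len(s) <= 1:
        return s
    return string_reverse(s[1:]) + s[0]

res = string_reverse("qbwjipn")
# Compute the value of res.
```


string_reverse("qbwjipn")
= string_reverse("bwjipn") + "q"
= string_reverse("wjipn") + "b" + "q"
= string_reverse("jipn") + "w" + "b" + "q"
= string_reverse("ipn") + "j" + "w" + "b" + "q"
= string_reverse("pn") + "i" + "j" + "w" + "b" + "q"
= string_reverse("n") + "p" + "i" + "j" + "w" + "b" + "q"
= "n" + "p" + "i" + "j" + "w" + "b" + "q"
= "npijwbq"


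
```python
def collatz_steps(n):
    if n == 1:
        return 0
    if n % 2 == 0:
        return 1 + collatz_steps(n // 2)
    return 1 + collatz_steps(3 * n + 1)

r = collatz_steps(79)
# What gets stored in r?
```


collatz_steps(79)
79 is odd -> 3*79+1 = 238 -> collatz_steps(238)
238 is even -> collatz_steps(119)
119 is odd -> 3*119+1 = 358 -> collatz_steps(358)
358 is even -> collatz_steps(179)
179 is odd -> 3*179+1 = 538 -> collatz_steps(538)
538 is even -> collatz_steps(269)
269 is odd -> 3*269+1 = 808 -> collatz_steps(808)
808 is even -> collatz_steps(404)
404 is even -> collatz_steps(202)
202 is even -> collatz_steps(101)
101 is odd -> 3*101+1 = 304 -> collatz_steps(304)
304 is even -> collatz_steps(152)
152 is even -> collatz_steps(76)
76 is even -> collatz_steps(38)
38 is even -> collatz_steps(19)
19 is odd -> 3*19+1 = 58 -> collatz_steps(58)
58 is even -> collatz_steps(29)
29 is odd -> 3*29+1 = 88 -> collatz_steps(88)
88 is even -> collatz_steps(44)
44 is even -> collatz_steps(22)
22 is even -> collatz_steps(11)
11 is odd -> 3*11+1 = 34 -> collatz_steps(34)
34 is even -> collatz_steps(17)
17 is odd -> 3*17+1 = 52 -> collatz_steps(52)
52 is even -> collatz_steps(26)
26 is even -> collatz_steps(13)
13 is odd -> 3*13+1 = 40 -> collatz_steps(40)
40 is even -> collatz_steps(20)
20 is even -> collatz_steps(10)
10 is even -> collatz_steps(5)
5 is odd -> 3*5+1 = 16 -> collatz_steps(16)
16 is even -> collatz_steps(8)
8 is even -> collatz_steps(4)
4 is even -> collatz_steps(2)
2 is even -> collatz_steps(1)
Reached 1 after 35 steps
= 35


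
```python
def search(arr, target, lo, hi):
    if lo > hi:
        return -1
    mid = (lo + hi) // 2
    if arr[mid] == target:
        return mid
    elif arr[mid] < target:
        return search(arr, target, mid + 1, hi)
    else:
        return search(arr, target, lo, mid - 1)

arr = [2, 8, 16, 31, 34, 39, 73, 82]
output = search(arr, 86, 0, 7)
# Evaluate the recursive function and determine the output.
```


search(arr, 86, 0, 7)
lo=0, hi=7, mid=3, arr[mid]=31
31 < 86, search right half
lo=4, hi=7, mid=5, arr[mid]=39
39 < 86, search right half
lo=6, hi=7, mid=6, arr[mid]=73
73 < 86, search right half
lo=7, hi=7, mid=7, arr[mid]=82
82 < 86, search right half
lo > hi, target not found, return -1
= -1


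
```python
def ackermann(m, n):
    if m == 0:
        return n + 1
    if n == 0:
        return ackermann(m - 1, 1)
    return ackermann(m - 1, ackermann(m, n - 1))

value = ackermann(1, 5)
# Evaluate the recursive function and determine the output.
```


ackermann(1, 5)
= ackermann(0, ackermann(1, 4))
First compute ackermann(1, 4) = 6
= ackermann(0, 6)
= 7


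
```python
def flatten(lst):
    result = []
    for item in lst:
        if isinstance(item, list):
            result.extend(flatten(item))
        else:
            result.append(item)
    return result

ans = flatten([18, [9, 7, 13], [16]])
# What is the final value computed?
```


flatten([18, [9, 7, 13], [16]])
Processing each element:
  18 is not a list -> append 18
  [9, 7, 13] is a list -> flatten recursively -> [9, 7, 13]
  [16] is a list -> flatten recursively -> [16]
= [18, 9, 7, 13, 16]


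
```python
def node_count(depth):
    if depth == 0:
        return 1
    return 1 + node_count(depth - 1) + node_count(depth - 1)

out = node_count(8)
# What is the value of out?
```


node_count(8)
= 1 + node_count(7) + node_count(7)
= 1 + 2 * node_count(7)
node_count(k) = 2^(k+1) - 1
node_count(0) = 1
node_count(1) = 3
node_count(2) = 7
node_count(3) = 15
node_count(4) = 31
node_count(8) = 2^9 - 1 = 511


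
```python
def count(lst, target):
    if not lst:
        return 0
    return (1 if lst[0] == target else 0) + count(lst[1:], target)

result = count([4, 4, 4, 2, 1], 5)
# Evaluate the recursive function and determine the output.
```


count([4, 4, 4, 2, 1], 5)
lst[0]=4 != 5: 0 + count([4, 4, 2, 1], 5)
lst[0]=4 != 5: 0 + count([4, 2, 1], 5)
lst[0]=4 != 5: 0 + count([2, 1], 5)
lst[0]=2 != 5: 0 + count([1], 5)
lst[0]=1 != 5: 0 + count([], 5)
= 0


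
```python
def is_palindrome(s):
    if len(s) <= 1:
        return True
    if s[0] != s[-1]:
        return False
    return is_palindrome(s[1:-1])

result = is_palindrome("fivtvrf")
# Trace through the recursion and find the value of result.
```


is_palindrome("fivtvrf")
"fivtvrf": s[0]='f' == s[-1]='f' -> is_palindrome("ivtvr")
"ivtvr": s[0]='i' != s[-1]='r' -> False
= False


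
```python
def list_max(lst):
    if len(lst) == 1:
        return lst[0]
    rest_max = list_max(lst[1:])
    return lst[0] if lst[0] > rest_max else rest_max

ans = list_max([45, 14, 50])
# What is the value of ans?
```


list_max([45, 14, 50])
= compare 45 with list_max([14, 50])
= compare 14 with list_max([50])
Base: list_max([50]) = 50
compare 14 with 50: max = 50
compare 45 with 50: max = 50
= 50
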